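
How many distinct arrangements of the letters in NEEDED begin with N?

Fix N in the first position and arrange the remaining 5 letters.
Those 5 letters have D appearing twice and E appearing 3 times, giving (5)!/(3!·2!) = 10.

10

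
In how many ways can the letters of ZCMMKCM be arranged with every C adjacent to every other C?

120

Treat the 2 copies of C as a single block. The multiset to arrange is then {CC, K, M, M, M, Z}, 6 items in all.
That gives (6)!/(3!) = 120 arrangements.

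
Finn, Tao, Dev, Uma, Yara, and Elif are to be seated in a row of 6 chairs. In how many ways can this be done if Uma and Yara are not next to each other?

480

Of the 6! = 720 arrangements, those with Uma and Yara adjacent number 2 × 5! = 240 (treat the pair as a block with 2 internal orders).
So 720 − 240 = 480 arrangements keep them apart.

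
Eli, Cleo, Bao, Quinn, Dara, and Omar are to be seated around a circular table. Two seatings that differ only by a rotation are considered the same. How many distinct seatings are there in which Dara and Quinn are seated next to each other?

48

Treat {Dara, Quinn} as one unit (2 internal orders) and seat the resulting 5 units around the table: (4)! circular arrangements.
So 2 × (4)! = 2 × 24 = 48.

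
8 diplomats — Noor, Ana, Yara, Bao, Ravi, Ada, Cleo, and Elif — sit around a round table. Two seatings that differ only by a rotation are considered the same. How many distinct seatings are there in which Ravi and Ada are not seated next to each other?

3600

Without the restriction there are (7)! = 5040 seatings.
Seatings with Ravi beside Ada: treat them as a block with 2 internal orders, giving 2 × (6)! = 1440.
Subtracting, 5040 − 1440 = 3600.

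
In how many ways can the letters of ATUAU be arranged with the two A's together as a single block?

12

Treat the 2 copies of A as a single block. The multiset to arrange is then {AA, T, U, U}, 4 items in all.
That gives (4)!/(2!) = 12 arrangements.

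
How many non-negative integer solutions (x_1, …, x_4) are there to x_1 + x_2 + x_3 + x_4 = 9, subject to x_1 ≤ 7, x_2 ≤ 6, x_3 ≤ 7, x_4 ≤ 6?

By stars and bars, unrestricted non-negative solutions to x_1+…+x_4 = 9 number C(9+3,3) = 220.
Subtract solutions that violate a single cap (substitute x_i' = x_i − (cap_i+1)): x_1 ≥ 8 gives C(4,3) = 4; x_2 ≥ 7 gives C(5,3) = 10; x_3 ≥ 8 gives C(4,3) = 4; x_4 ≥ 7 gives C(5,3) = 10. Together 28.
No two caps can be exceeded simultaneously, so the pair terms are all 0.
By inclusion–exclusion the count is 220 − 28 + 0 = 192.

192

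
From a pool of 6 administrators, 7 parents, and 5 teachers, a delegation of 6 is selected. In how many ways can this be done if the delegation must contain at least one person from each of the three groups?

15470

Total 6-person selections from all 18: C(18,6) = 18564.
Subtract selections that omit an entire group: no administrators → C(12,6) = 924; no parents → C(11,6) = 462; no teachers → C(13,6) = 1716.
Add back selections omitting two groups (i.e. drawn from a single group): C(6,6) + C(7,6) + C(5,6) = 8.
By inclusion–exclusion: 18564 − 3102 + 8 = 15470.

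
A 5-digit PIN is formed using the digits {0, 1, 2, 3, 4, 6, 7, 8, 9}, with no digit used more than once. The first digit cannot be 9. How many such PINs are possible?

13440

The first digit has 9−1 = 8 choices (anything except 9).
The remaining 4 digits are filled from the other 8 symbols without repetition: 8 × 7 × 6 × 5 = 1680.
Total: 8 × 1680 = 13440.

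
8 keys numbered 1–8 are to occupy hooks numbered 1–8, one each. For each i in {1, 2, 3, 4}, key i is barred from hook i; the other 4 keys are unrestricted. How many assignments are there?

24024

Let Aᵢ (for 1 ≤ i ≤ 4) be the placements that put key i in its forbidden hook. Any j of these fix j positions, leaving (8−j)! ways to fill the rest, and there are C(4,j) ways to pick which j.
By inclusion–exclusion, the number of valid placements is Σ_{j=0}^{4} (−1)^j C(4,j)·(8−j)!.
Computing: 40320 − 20160 + 4320 − 480 + 24 = 24024.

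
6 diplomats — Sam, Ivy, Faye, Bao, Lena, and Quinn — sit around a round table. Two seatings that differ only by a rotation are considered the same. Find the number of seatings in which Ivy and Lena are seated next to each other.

48

Glue Ivy and Lena into a block (2 internal orders). Seating 5 units around a circle gives (4)! arrangements.
So 2 × (4)! = 2 × 24 = 48.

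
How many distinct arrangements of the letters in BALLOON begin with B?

Fix B in the first position and arrange the remaining 6 letters.
Those 6 letters have L appearing twice and O appearing twice, giving (6)!/(2!·2!) = 180.

180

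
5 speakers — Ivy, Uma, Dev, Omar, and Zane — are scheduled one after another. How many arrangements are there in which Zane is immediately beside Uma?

48

Glue Zane and Uma into one block (2 internal orders), leaving 4 units to arrange in a row.
So the count is 2·(4)! = 48.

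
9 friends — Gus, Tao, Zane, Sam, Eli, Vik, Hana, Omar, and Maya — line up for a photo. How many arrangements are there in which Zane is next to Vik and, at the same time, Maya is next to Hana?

Treat {Zane,Vik} as one block (2 orders) and {Maya,Hana} as another (2 orders).
That leaves 7 units to arrange: 2 × 2 × 7! = 4 × 5040 = 20160.

20160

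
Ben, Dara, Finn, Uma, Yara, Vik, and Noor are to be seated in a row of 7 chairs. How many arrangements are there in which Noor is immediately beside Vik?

Glue Noor and Vik into one block (2 internal orders), leaving 6 units to arrange in a row.
So the count is 2·(6)! = 1440.

1440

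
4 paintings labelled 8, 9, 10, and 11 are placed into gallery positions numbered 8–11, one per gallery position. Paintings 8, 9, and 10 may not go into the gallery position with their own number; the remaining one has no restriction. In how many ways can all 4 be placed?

11

Let Aᵢ (for i ∈ {8, 9, 10}) be the placements that put painting i in its forbidden gallery position. Any j of these fix j positions, leaving (4−j)! ways to fill the rest, and there are C(3,j) ways to pick which j.
By inclusion–exclusion, the number of valid placements is Σ_{j=0}^{3} (−1)^j C(3,j)·(4−j)!.
Computing: 24 − 18 + 6 − 1 = 11.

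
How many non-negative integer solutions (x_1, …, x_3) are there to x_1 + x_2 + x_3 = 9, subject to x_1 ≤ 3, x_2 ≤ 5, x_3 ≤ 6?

By stars and bars, unrestricted non-negative solutions to x_1+…+x_3 = 9 number C(9+2,2) = 55.
Subtract solutions that violate a single cap (substitute x_i' = x_i − (cap_i+1)): x_1 ≥ 4 gives C(7,2) = 21; x_2 ≥ 6 gives C(5,2) = 10; x_3 ≥ 7 gives C(4,2) = 6. Together 37.
No two caps can be exceeded simultaneously, so the pair terms are all 0.
By inclusion–exclusion the count is 55 − 37 + 0 = 18.

18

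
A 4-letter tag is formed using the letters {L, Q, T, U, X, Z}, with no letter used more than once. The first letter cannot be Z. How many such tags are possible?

300

The first letter has 6−1 = 5 choices (anything except Z).
The remaining 3 letters are filled from the other 5 symbols without repetition: 5 × 4 × 3 = 60.
Total: 5 × 60 = 300.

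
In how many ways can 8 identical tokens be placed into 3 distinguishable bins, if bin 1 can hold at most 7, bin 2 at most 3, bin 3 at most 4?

19

Without the upper bounds there are C(10,2) = 45 ways to split 8 among 3 bins.
Subtract solutions that violate a single cap (substitute x_i' = x_i − (cap_i+1)): x_1 ≥ 8 gives C(2,2) = 1; x_2 ≥ 4 gives C(6,2) = 15; x_3 ≥ 5 gives C(5,2) = 10. Together 26.
No two caps can be exceeded simultaneously, so the pair terms are all 0.
By inclusion–exclusion the count is 45 − 26 + 0 = 19.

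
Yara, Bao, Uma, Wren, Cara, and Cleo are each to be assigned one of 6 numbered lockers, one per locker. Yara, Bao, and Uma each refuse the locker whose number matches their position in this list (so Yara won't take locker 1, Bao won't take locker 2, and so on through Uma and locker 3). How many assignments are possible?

426

Let Aᵢ (for i ∈ {1, 2, 3}) be the placements that put person i in their forbidden locker. Any j of these fix j positions, leaving (6−j)! ways to fill the rest, and there are C(3,j) ways to pick which j.
By inclusion–exclusion, the number of valid placements is Σ_{j=0}^{3} (−1)^j C(3,j)·(6−j)!.
Computing: 720 − 360 + 72 − 6 = 426.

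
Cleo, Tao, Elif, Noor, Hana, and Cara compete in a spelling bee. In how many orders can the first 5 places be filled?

There are 6 choices for 1st place, 5 for 2nd, and so on down to 2 for position 5.
That gives 6 × 5 × 4 × 3 × 2 = 720.

720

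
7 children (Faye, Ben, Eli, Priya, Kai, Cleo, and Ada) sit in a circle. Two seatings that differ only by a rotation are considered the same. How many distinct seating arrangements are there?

Around a circle, 7 distinct people have 7!/7 = (6)! = 720 rotationally distinct seatings.

720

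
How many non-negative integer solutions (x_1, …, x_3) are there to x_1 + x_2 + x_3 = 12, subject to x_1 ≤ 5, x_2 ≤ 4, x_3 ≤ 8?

20

Without the upper bounds there are C(14,2) = 91 ways to split 12 among 3 variables.
Subtract solutions that violate a single cap (substitute x_i' = x_i − (cap_i+1)): x_1 ≥ 6 gives C(8,2) = 28; x_2 ≥ 5 gives C(9,2) = 36; x_3 ≥ 9 gives C(5,2) = 10. Together 74.
Add back pairs where two caps are both exceeded: 3 + 0 + 0 = 3.
By inclusion–exclusion the count is 91 − 74 + 3 = 20.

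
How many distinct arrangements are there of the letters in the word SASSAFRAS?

The 9 letters of SASSAFRAS have repeats: A appearing 3 times and S appearing 4 times.
The number of distinct arrangements is 9!/(4!·3!) = 362880/144 = 2520.

2520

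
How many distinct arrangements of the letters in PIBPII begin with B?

Fix B in the first position and arrange the remaining 5 letters.
Those 5 letters have I appearing 3 times and P appearing twice, giving (5)!/(3!·2!) = 10.

10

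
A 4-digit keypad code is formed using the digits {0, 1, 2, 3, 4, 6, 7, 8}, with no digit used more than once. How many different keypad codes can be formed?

1680

Choose and order 4 of the 8 symbols: the first digit has 8 options, the next 7, then 6, 5.
8 × 7 × 6 × 5 = 1680.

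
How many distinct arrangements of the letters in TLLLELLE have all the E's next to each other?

Treat the 2 copies of E as a single block. The multiset to arrange is then {EE, L, L, L, L, L, T}, 7 items in all.
That gives (7)!/(5!) = 42 arrangements.

42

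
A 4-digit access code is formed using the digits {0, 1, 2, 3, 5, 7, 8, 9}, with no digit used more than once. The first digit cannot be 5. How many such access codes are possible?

The first digit has 8−1 = 7 choices (anything except 5).
The remaining 3 digits are filled from the other 7 symbols without repetition: 7 × 6 × 5 = 210.
Total: 7 × 210 = 1470.

1470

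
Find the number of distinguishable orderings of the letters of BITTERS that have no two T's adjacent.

1800

Total arrangements of BITTERS: 7!/(2!) = 2520.
If the two T's are adjacent, glue them into one block, leaving 6 items to arrange: (6)! = 720 ways.
Subtracting, 2520 − 720 = 1800 arrangements keep the T's apart.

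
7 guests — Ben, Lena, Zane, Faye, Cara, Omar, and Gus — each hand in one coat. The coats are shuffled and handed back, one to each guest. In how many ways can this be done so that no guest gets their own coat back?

1854

This is the derangement count D_7: permutations of 7 items with no fixed point.
By inclusion–exclusion this is Σ_{j=0}^{7} (−1)^j C(7,j)·(7−j)!.
Computing: 5040 − 5040 + 2520 − 840 + 210 − 42 + 7 − 1 = 1854.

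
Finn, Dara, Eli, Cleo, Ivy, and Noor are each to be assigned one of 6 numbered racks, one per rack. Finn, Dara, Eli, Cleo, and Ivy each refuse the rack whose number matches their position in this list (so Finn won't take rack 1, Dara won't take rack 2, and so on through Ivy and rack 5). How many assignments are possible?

Let Aᵢ (for 1 ≤ i ≤ 5) be the placements that put person i in their forbidden rack. Any j of these fix j positions, leaving (6−j)! ways to fill the rest, and there are C(5,j) ways to pick which j.
By inclusion–exclusion, the number of valid placements is Σ_{j=0}^{5} (−1)^j C(5,j)·(6−j)!.
Computing: 720 − 600 + 240 − 60 + 10 − 1 = 309.

309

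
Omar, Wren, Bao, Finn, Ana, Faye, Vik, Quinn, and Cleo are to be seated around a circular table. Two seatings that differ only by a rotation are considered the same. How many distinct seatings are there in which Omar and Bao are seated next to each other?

10080

Treat {Omar, Bao} as one unit (2 internal orders) and seat the resulting 8 units around the table: (7)! circular arrangements.
So 2 × (7)! = 2 × 5040 = 10080.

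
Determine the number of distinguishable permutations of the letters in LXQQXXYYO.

LXQQXXYYO has 9 letters with Q appearing twice, X appearing 3 times, and Y appearing twice.
The number of distinct arrangements is 9!/(3!·2!·2!) = 362880/24 = 15120.

15120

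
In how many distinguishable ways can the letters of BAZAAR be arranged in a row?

120

BAZAAR has 6 letters with A appearing 3 times.
The number of distinct arrangements is 6!/(3!) = 720/6 = 120.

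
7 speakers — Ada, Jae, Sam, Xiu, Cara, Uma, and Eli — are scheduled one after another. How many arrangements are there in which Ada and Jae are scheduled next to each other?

1440

Treat {Ada, Jae} as a single unit. There are 6 units to order, and the pair itself can be ordered 2 ways.
So the count is 2·(6)! = 1440.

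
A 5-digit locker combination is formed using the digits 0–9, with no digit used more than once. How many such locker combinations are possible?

With no repetition, fill the 5 digits in order: 10 choices, then 9, down to 6.
That product is 10 × 9 × 8 × 7 × 6 = 30240.

30240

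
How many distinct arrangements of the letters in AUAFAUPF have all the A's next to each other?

Treat the 3 copies of A as a single block. The multiset to arrange is then {AAA, F, F, P, U, U}, 6 items in all.
That gives (6)!/(2!·2!) = 180 arrangements.

180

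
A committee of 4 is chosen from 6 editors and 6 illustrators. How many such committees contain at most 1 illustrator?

Split by how many illustrators are chosen (0 through 1).
Sum: C(6,0)·C(6,4) + C(6,1)·C(6,3) = 15 + 120 = 135.

135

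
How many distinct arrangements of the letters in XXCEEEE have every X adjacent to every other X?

30

Treat the 2 copies of X as a single block. The multiset to arrange is then {XX, C, E, E, E, E}, 6 items in all.
That gives (6)!/(4!) = 30 arrangements.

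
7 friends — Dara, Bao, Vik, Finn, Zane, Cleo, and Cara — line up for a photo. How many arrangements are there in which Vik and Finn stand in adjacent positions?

1440

Glue Vik and Finn into one block (2 internal orders), leaving 6 units to arrange in a row.
That gives 2 × 6! = 2 × 720 = 1440.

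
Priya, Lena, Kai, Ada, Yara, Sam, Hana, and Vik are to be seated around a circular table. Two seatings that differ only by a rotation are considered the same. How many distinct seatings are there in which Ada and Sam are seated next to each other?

1440

Treat {Ada, Sam} as one unit (2 internal orders) and seat the resulting 7 units around the table: (6)! circular arrangements.
So 2 × (6)! = 2 × 720 = 1440.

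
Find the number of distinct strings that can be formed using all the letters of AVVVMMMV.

280

The 8 letters of AVVVMMMV have repeats: M appearing 3 times and V appearing 4 times.
So there are 8! / (4!·3!) = 280 distinguishable arrangements.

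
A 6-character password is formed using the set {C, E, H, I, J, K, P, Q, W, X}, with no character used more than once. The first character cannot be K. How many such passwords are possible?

136080

The first character has 10−1 = 9 choices (anything except K).
The remaining 5 characters are filled from the other 9 symbols without repetition: 9 × 8 × 7 × 6 × 5 = 15120.
Total: 9 × 15120 = 136080.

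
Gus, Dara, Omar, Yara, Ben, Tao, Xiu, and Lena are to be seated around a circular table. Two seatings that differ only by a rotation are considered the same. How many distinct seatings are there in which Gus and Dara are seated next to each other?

Treat {Gus, Dara} as one unit (2 internal orders) and seat the resulting 7 units around the table: (6)! circular arrangements.
So 2 × (6)! = 2 × 720 = 1440.

1440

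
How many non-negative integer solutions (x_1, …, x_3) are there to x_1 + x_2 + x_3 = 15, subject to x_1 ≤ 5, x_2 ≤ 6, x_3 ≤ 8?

Without the upper bounds there are C(17,2) = 136 ways to split 15 among 3 variables.
Subtract solutions that violate a single cap (substitute x_i' = x_i − (cap_i+1)): x_1 ≥ 6 gives C(11,2) = 55; x_2 ≥ 7 gives C(10,2) = 45; x_3 ≥ 9 gives C(8,2) = 28. Together 128.
Add back pairs where two caps are both exceeded: 6 + 1 + 0 = 7.
By inclusion–exclusion the count is 136 − 128 + 7 = 15.

15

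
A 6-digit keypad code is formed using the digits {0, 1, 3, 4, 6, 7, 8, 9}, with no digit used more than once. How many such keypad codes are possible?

20160

With no repetition, fill the 6 digits in order: 8 choices, then 7, down to 3.
8 × 7 × 6 × 5 × 4 × 3 = 20160.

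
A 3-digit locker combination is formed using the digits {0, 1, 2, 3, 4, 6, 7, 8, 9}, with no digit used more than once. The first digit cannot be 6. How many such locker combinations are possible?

448

The first digit has 9−1 = 8 choices (anything except 6).
The remaining 2 digits are filled from the other 8 symbols without repetition: 8 × 7 = 56.
Total: 8 × 56 = 448.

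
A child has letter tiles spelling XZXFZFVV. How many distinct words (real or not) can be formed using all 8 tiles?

2520

Letter multiplicities in XZXFZFVV: F×2, V×2, X×2, Z×2.
So there are 8! / (2!·2!·2!·2!) = 2520 distinguishable arrangements.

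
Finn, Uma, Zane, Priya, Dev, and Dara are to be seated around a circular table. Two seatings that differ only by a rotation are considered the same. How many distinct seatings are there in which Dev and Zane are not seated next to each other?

72

Without the restriction there are (5)! = 120 seatings.
Seatings with Dev beside Zane: treat them as a block with 2 internal orders, giving 2 × (4)! = 48.
Subtracting, 120 − 48 = 72.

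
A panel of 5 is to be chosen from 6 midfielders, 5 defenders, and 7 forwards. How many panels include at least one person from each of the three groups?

6055

Unrestricted: C(18,5) = 8568 ways to pick any 5 of the 18.
Subtract selections that omit an entire group: no midfielders → C(12,5) = 792; no defenders → C(13,5) = 1287; no forwards → C(11,5) = 462.
Add back selections omitting two groups (i.e. drawn from a single group): C(6,5) + C(5,5) + C(7,5) = 28.
By inclusion–exclusion: 8568 − 2541 + 28 = 6055.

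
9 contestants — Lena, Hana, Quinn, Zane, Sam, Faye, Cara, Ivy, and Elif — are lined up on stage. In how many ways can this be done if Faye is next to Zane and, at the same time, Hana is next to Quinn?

Treat {Faye,Zane} as one block (2 orders) and {Hana,Quinn} as another (2 orders).
That leaves 7 units to arrange: 2 × 2 × 7! = 4 × 5040 = 20160.

20160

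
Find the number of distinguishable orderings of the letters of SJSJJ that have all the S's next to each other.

4

Treat the 2 copies of S as a single block. The multiset to arrange is then {SS, J, J, J}, 4 items in all.
That gives (4)!/(3!) = 4 arrangements.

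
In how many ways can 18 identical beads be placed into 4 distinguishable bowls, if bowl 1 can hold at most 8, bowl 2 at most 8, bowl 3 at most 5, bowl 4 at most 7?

Without the upper bounds there are C(21,3) = 1330 ways to split 18 among 4 bowls.
Subtract solutions that violate a single cap (substitute x_i' = x_i − (cap_i+1)): x_1 ≥ 9 gives C(12,3) = 220; x_2 ≥ 9 gives C(12,3) = 220; x_3 ≥ 6 gives C(15,3) = 455; x_4 ≥ 8 gives C(13,3) = 286. Together 1181.
Add back pairs where two caps are both exceeded: 1 + 20 + 4 + 20 + 4 + 35 = 84.
By inclusion–exclusion the count is 1330 − 1181 + 84 = 233.

233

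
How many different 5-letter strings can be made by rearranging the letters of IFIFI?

10

Letter multiplicities in IFIFI: F×2, I×3.
So there are 5! / (3!·2!) = 10 distinguishable arrangements.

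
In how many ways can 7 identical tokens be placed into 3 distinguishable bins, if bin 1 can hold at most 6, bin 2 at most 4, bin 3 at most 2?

Without the upper bounds there are C(9,2) = 36 ways to split 7 among 3 bins.
Subtract solutions that violate a single cap (substitute x_i' = x_i − (cap_i+1)): x_1 ≥ 7 gives C(2,2) = 1; x_2 ≥ 5 gives C(4,2) = 6; x_3 ≥ 3 gives C(6,2) = 15. Together 22.
No two caps can be exceeded simultaneously, so the pair terms are all 0.
By inclusion–exclusion the count is 36 − 22 + 0 = 14.

14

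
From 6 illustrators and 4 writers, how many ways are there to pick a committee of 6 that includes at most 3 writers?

195

Split by how many writers are chosen (0 through 3).
Sum: C(4,0)·C(6,6) + C(4,1)·C(6,5) + C(4,2)·C(6,4) + C(4,3)·C(6,3) = 1 + 24 + 90 + 80 = 195.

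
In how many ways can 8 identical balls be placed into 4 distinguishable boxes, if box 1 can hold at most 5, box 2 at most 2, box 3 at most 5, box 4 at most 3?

58

By stars and bars, unrestricted non-negative solutions to x_1+…+x_4 = 8 number C(8+3,3) = 165.
Subtract solutions that violate a single cap (substitute x_i' = x_i − (cap_i+1)): x_1 ≥ 6 gives C(5,3) = 10; x_2 ≥ 3 gives C(8,3) = 56; x_3 ≥ 6 gives C(5,3) = 10; x_4 ≥ 4 gives C(7,3) = 35. Together 111.
Add back pairs where two caps are both exceeded: 0 + 0 + 0 + 0 + 4 + 0 = 4.
By inclusion–exclusion the count is 165 − 111 + 4 = 58.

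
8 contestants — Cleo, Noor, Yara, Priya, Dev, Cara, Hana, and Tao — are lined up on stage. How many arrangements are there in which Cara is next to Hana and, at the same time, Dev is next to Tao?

2880

Treat {Cara,Hana} as one block (2 orders) and {Dev,Tao} as another (2 orders).
That leaves 6 units to arrange: 2 × 2 × 6! = 4 × 720 = 2880.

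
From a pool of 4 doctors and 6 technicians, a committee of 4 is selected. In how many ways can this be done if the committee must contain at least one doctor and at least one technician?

With no constraint there are C(10,4) = 210 possible selections.
Selections missing a whole group: no doctors → C(6,4) = 15; no technicians → C(4,4) = 1.
Both groups omitted at once is impossible, so 210 − 16 = 194.

194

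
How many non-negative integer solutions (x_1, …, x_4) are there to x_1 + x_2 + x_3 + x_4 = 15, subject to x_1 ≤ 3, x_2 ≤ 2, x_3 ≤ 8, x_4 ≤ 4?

By stars and bars, unrestricted non-negative solutions to x_1+…+x_4 = 15 number C(15+3,3) = 816.
Subtract solutions that violate a single cap (substitute x_i' = x_i − (cap_i+1)): x_1 ≥ 4 gives C(14,3) = 364; x_2 ≥ 3 gives C(15,3) = 455; x_3 ≥ 9 gives C(9,3) = 84; x_4 ≥ 5 gives C(13,3) = 286. Together 1189.
Add back pairs where two caps are both exceeded: 165 + 10 + 84 + 20 + 120 + 4 = 403.
Subtract triples: 0 + 20 + 0 + 0 = 20.
By inclusion–exclusion the count is 816 − 1189 + 403 − 20 = 10.

10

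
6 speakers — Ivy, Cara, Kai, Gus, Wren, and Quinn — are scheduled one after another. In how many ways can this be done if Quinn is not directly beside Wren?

480

There are 6! = 720 arrangements in all. If Quinn and Wren are adjacent, merging them into one block gives 2·(5)! = 240 arrangements.
Complementary counting: 720 − 240 = 480.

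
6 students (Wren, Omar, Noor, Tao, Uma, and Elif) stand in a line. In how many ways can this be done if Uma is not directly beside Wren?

480

There are 6! = 720 arrangements in all. If Uma and Wren are adjacent, merging them into one block gives 2·(5)! = 240 arrangements.
So 720 − 240 = 480 arrangements keep them apart.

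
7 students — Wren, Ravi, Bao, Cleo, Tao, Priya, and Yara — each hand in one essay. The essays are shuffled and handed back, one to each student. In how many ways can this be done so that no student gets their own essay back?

1854

This is the derangement count D_7: permutations of 7 items with no fixed point.
By inclusion–exclusion this is Σ_{j=0}^{7} (−1)^j C(7,j)·(7−j)!.
Computing: 5040 − 5040 + 2520 − 840 + 210 − 42 + 7 − 1 = 1854.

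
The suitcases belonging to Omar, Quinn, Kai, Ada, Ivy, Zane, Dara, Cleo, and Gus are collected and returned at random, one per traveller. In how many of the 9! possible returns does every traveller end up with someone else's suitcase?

133496

This is the derangement count D_9: permutations of 9 items with no fixed point.
By inclusion–exclusion this is Σ_{j=0}^{9} (−1)^j C(9,j)·(9−j)!.
Computing: 362880 − 362880 + 181440 − 60480 + 15120 − 3024 + 504 − 72 + 9 − 1 = 133496.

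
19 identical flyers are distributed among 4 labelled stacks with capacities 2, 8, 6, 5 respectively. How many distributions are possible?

Ignoring the caps, the number of non-negative solutions to x_1+…+x_4 = 19 is C(22,3) = 1540.
Subtract solutions that violate a single cap (substitute x_i' = x_i − (cap_i+1)): x_1 ≥ 3 gives C(19,3) = 969; x_2 ≥ 9 gives C(13,3) = 286; x_3 ≥ 7 gives C(15,3) = 455; x_4 ≥ 6 gives C(16,3) = 560. Together 2270.
Add back pairs where two caps are both exceeded: 120 + 220 + 286 + 20 + 35 + 84 = 765.
Subtract triples: 1 + 4 + 20 + 0 = 25.
By inclusion–exclusion the count is 1540 − 2270 + 765 − 25 = 10.

10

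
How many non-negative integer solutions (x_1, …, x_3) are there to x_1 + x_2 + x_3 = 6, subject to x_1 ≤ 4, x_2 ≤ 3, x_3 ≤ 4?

16

Ignoring the caps, the number of non-negative solutions to x_1+…+x_3 = 6 is C(8,2) = 28.
Subtract solutions that violate a single cap (substitute x_i' = x_i − (cap_i+1)): x_1 ≥ 5 gives C(3,2) = 3; x_2 ≥ 4 gives C(4,2) = 6; x_3 ≥ 5 gives C(3,2) = 3. Together 12.
No two caps can be exceeded simultaneously, so the pair terms are all 0.
By inclusion–exclusion the count is 28 − 12 + 0 = 16.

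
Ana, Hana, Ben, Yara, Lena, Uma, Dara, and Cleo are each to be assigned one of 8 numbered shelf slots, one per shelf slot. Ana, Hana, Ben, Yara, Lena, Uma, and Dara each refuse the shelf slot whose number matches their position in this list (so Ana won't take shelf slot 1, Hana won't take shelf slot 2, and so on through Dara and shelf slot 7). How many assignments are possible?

Let Aᵢ (for 1 ≤ i ≤ 7) be the placements that put person i in their forbidden shelf slot. Any j of these fix j positions, leaving (8−j)! ways to fill the rest, and there are C(7,j) ways to pick which j.
By inclusion–exclusion, the number of valid placements is Σ_{j=0}^{7} (−1)^j C(7,j)·(8−j)!.
Computing: 40320 − 35280 + 15120 − 4200 + 840 − 126 + 14 − 1 = 16687.

16687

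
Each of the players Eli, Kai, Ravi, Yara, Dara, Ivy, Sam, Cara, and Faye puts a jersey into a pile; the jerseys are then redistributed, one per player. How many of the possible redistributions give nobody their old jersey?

Let Aᵢ be the assignments in which player i gets their old jersey. We want the size of the complement of A₁∪…∪A_9.
By inclusion–exclusion this is Σ_{j=0}^{9} (−1)^j C(9,j)·(9−j)!.
Computing: 362880 − 362880 + 181440 − 60480 + 15120 − 3024 + 504 − 72 + 9 − 1 = 133496.

133496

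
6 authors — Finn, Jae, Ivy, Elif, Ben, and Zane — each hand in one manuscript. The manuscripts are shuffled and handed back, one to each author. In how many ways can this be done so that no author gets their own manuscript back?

Count assignments avoiding every fixed point. For any j of the 6 authors fixed to their own manuscript, the other 6−j can be arranged in (6−j)! ways.
By inclusion–exclusion this is Σ_{j=0}^{6} (−1)^j C(6,j)·(6−j)!.
Computing: 720 − 720 + 360 − 120 + 30 − 6 + 1 = 265.

265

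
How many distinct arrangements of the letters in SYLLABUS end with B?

Fix B in the last position and arrange the remaining 7 letters.
Those 7 letters have L appearing twice and S appearing twice, giving (7)!/(2!·2!) = 1260.

1260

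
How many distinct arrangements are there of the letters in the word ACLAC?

ACLAC has 5 letters with A appearing twice and C appearing twice.
So there are 5! / (2!·2!) = 30 distinguishable arrangements.

30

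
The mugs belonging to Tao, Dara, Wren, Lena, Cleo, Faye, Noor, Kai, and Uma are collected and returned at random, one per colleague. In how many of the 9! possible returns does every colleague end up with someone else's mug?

133496

Count assignments avoiding every fixed point. For any j of the 9 colleagues fixed to their own mug, the other 9−j can be arranged in (9−j)! ways.
By inclusion–exclusion this is Σ_{j=0}^{9} (−1)^j C(9,j)·(9−j)!.
Computing: 362880 − 362880 + 181440 − 60480 + 15120 − 3024 + 504 − 72 + 9 − 1 = 133496.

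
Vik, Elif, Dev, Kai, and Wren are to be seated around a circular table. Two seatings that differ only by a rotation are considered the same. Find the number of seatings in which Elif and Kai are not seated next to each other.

12

All circular seatings of 5 people number (4)! = 24.
Those with Elif next to Kai: fuse the pair into one unit and seat 4 units around a circle — 2·(3)! = 12.
Subtracting, 24 − 12 = 12.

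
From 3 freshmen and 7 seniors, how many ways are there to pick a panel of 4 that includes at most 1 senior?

Split by how many seniors are chosen (0 through 1).
Sum: C(7,0)·C(3,4) + C(7,1)·C(3,3) = 0 + 7 = 7.

7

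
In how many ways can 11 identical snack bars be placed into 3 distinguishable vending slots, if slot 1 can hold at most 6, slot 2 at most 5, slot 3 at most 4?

15

By stars and bars, unrestricted non-negative solutions to x_1+…+x_3 = 11 number C(11+2,2) = 78.
Subtract solutions that violate a single cap (substitute x_i' = x_i − (cap_i+1)): x_1 ≥ 7 gives C(6,2) = 15; x_2 ≥ 6 gives C(7,2) = 21; x_3 ≥ 5 gives C(8,2) = 28. Together 64.
Add back pairs where two caps are both exceeded: 0 + 0 + 1 = 1.
By inclusion–exclusion the count is 78 − 64 + 1 = 15.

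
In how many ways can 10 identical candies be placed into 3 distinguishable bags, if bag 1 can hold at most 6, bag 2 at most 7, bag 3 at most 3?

By stars and bars, unrestricted non-negative solutions to x_1+…+x_3 = 10 number C(10+2,2) = 66.
Subtract solutions that violate a single cap (substitute x_i' = x_i − (cap_i+1)): x_1 ≥ 7 gives C(5,2) = 10; x_2 ≥ 8 gives C(4,2) = 6; x_3 ≥ 4 gives C(8,2) = 28. Together 44.
No two caps can be exceeded simultaneously, so the pair terms are all 0.
By inclusion–exclusion the count is 66 − 44 + 0 = 22.

22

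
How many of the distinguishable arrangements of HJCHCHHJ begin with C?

Fix C in the first position and arrange the remaining 7 letters.
Those 7 letters have H appearing 4 times and J appearing twice, giving (7)!/(4!·2!) = 105.

105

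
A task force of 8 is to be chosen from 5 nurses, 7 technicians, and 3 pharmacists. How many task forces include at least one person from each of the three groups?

5894

Unrestricted: C(15,8) = 6435 ways to pick any 8 of the 15.
Selections missing a whole group: no nurses → C(10,8) = 45; no technicians → C(8,8) = 1; no pharmacists → C(12,8) = 495.
Add back selections omitting two groups (i.e. drawn from a single group): C(5,8) + C(7,8) + C(3,8) = 0.
By inclusion–exclusion: 6435 − 541 + 0 = 5894.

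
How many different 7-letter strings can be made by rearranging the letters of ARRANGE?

1260

Letter multiplicities in ARRANGE: A×2, E×1, G×1, N×1, R×2.
The number of distinct arrangements is 7!/(2!·2!) = 5040/4 = 1260.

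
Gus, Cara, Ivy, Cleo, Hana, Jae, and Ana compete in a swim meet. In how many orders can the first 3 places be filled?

210

There are 7 choices for 1st place, 6 for 2nd, and 5 for 3rd.
That gives 7 × 6 × 5 = 210.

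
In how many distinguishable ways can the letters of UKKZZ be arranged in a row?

The 5 letters of UKKZZ have repeats: K appearing twice and Z appearing twice.
The number of distinct arrangements is 5!/(2!·2!) = 120/4 = 30.

30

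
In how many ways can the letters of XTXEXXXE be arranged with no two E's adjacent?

Total arrangements of XTXEXXXE: 8!/(5!·2!) = 168.
If the two E's are adjacent, glue them into one block, leaving 7 items to arrange: (7)!/(5!) = 42 ways.
Subtracting, 168 − 42 = 126 arrangements keep the E's apart.

126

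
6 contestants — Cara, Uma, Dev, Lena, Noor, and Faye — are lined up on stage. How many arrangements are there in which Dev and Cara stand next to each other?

240

Glue Dev and Cara into one block (2 internal orders), leaving 5 units to arrange in a row.
So the count is 2·(5)! = 240.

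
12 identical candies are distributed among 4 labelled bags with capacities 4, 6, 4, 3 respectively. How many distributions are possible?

Without the upper bounds there are C(15,3) = 455 ways to split 12 among 4 bags.
Subtract solutions that violate a single cap (substitute x_i' = x_i − (cap_i+1)): x_1 ≥ 5 gives C(10,3) = 120; x_2 ≥ 7 gives C(8,3) = 56; x_3 ≥ 5 gives C(10,3) = 120; x_4 ≥ 4 gives C(11,3) = 165. Together 461.
Add back pairs where two caps are both exceeded: 1 + 10 + 20 + 1 + 4 + 20 = 56.
By inclusion–exclusion the count is 455 − 461 + 56 = 50.

50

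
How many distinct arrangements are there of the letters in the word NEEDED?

60

NEEDED has 6 letters with D appearing twice and E appearing 3 times.
Dividing 6! = 720 by 3!·2! = 12 for the repeated letters gives 60.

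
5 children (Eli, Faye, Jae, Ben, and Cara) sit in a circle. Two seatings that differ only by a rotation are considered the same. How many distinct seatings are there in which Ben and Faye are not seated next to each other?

All circular seatings of 5 people number (4)! = 24.
Seatings with Ben beside Faye: treat them as a block with 2 internal orders, giving 2 × (3)! = 12.
Subtracting, 24 − 12 = 12.

12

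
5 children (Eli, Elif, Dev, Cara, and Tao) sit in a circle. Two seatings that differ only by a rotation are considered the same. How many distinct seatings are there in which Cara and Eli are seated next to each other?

12

Glue Cara and Eli into a block (2 internal orders). Seating 4 units around a circle gives (3)! arrangements.
So 2 × (3)! = 2 × 6 = 12.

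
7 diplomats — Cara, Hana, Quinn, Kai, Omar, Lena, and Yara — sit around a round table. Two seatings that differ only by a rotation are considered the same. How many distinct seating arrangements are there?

720

Around a circle, 7 distinct people have 7!/7 = (6)! = 720 rotationally distinct seatings.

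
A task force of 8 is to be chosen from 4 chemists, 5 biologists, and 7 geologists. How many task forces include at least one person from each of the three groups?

12201

Unrestricted: C(16,8) = 12870 ways to pick any 8 of the 16.
Subtract selections that omit an entire group: no chemists → C(12,8) = 495; no biologists → C(11,8) = 165; no geologists → C(9,8) = 9.
Add back selections omitting two groups (i.e. drawn from a single group): C(4,8) + C(5,8) + C(7,8) = 0.
By inclusion–exclusion: 12870 − 669 + 0 = 12201.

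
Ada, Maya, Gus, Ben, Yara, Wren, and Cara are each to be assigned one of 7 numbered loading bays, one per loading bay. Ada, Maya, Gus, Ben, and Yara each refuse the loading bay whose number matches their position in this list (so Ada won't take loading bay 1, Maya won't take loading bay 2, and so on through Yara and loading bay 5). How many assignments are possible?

Let Aᵢ (for 1 ≤ i ≤ 5) be the placements that put person i in their forbidden loading bay. Any j of these fix j positions, leaving (7−j)! ways to fill the rest, and there are C(5,j) ways to pick which j.
By inclusion–exclusion, the number of valid placements is Σ_{j=0}^{5} (−1)^j C(5,j)·(7−j)!.
Computing: 5040 − 3600 + 1200 − 240 + 30 − 2 = 2428.

2428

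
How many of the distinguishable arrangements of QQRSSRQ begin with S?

Fix S in the first position and arrange the remaining 6 letters.
Those 6 letters have Q appearing 3 times and R appearing twice, giving (6)!/(3!·2!) = 60.

60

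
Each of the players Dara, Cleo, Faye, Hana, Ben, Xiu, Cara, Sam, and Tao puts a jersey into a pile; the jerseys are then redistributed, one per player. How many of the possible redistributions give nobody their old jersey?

Let Aᵢ be the assignments in which player i gets their old jersey. We want the size of the complement of A₁∪…∪A_9.
By inclusion–exclusion this is Σ_{j=0}^{9} (−1)^j C(9,j)·(9−j)!.
Computing: 362880 − 362880 + 181440 − 60480 + 15120 − 3024 + 504 − 72 + 9 − 1 = 133496.

133496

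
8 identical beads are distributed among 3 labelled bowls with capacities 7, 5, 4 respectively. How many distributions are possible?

Ignoring the caps, the number of non-negative solutions to x_1+…+x_3 = 8 is C(10,2) = 45.
Subtract solutions that violate a single cap (substitute x_i' = x_i − (cap_i+1)): x_1 ≥ 8 gives C(2,2) = 1; x_2 ≥ 6 gives C(4,2) = 6; x_3 ≥ 5 gives C(5,2) = 10. Together 17.
No two caps can be exceeded simultaneously, so the pair terms are all 0.
By inclusion–exclusion the count is 45 − 17 + 0 = 28.

28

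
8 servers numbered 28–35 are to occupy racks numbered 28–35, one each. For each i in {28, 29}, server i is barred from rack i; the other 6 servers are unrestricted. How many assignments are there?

30960

Let Aᵢ (for i ∈ {28, 29}) be the placements that put server i in its forbidden rack. Any j of these fix j positions, leaving (8−j)! ways to fill the rest, and there are C(2,j) ways to pick which j.
By inclusion–exclusion, the number of valid placements is Σ_{j=0}^{2} (−1)^j C(2,j)·(8−j)!.
Computing: 40320 − 10080 + 720 = 30960.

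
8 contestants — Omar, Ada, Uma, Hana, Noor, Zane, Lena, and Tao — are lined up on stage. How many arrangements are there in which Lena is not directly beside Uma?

Of the 8! = 40320 arrangements, those with Lena and Uma adjacent number 2 × 7! = 10080 (treat the pair as a block with 2 internal orders).
Complementary counting: 40320 − 10080 = 30240.

30240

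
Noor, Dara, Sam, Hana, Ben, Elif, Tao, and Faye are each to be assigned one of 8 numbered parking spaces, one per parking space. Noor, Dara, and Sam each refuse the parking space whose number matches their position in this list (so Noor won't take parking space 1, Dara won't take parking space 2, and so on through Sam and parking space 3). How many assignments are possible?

27240

Let Aᵢ (for i ∈ {1, 2, 3}) be the placements that put person i in their forbidden parking space. Any j of these fix j positions, leaving (8−j)! ways to fill the rest, and there are C(3,j) ways to pick which j.
By inclusion–exclusion, the number of valid placements is Σ_{j=0}^{3} (−1)^j C(3,j)·(8−j)!.
Computing: 40320 − 15120 + 2160 − 120 = 27240.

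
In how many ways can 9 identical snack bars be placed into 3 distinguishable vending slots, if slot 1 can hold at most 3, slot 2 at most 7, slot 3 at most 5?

Without the upper bounds there are C(11,2) = 55 ways to split 9 among 3 vending slots.
Subtract solutions that violate a single cap (substitute x_i' = x_i − (cap_i+1)): x_1 ≥ 4 gives C(7,2) = 21; x_2 ≥ 8 gives C(3,2) = 3; x_3 ≥ 6 gives C(5,2) = 10. Together 34.
No two caps can be exceeded simultaneously, so the pair terms are all 0.
By inclusion–exclusion the count is 55 − 34 + 0 = 21.

21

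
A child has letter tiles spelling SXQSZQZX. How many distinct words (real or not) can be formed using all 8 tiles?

SXQSZQZX has 8 letters with Q appearing twice, S appearing twice, X appearing twice, and Z appearing twice.
Dividing 8! = 40320 by 2!·2!·2!·2! = 16 for the repeated letters gives 2520.

2520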